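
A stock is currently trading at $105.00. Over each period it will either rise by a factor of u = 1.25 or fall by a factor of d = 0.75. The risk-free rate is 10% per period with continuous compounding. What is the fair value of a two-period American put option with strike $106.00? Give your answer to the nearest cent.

$8.42

Risk-neutral probability p = (e^0.1 − 0.75)/(1.25 − 0.75) = 0.3552/0.5000 = 0.7103
Terminal stock prices: S_uu = 164.1, S_ud = 98.44, S_dd = 59.06
Terminal payoffs (K − S): max(-58.06, 0) = 0, max(7.562, 0) = 7.562, max(46.94, 0) = 46.94
Node u (S = 131.2): continuation = e^(−0.1)·[0.7103·0.0000 + 0.2897·7.5625] = 1.9821; exercise value = 0.0000 ≤ continuation, so V_u = 1.9821
Node d (S = 78.75): continuation = e^(−0.1)·[0.7103·7.5625 + 0.2897·46.9375] = 17.1628; exercise value = 27.2500 > continuation, so V_d = 27.2500 (exercise)
Node 0 (S = 105): continuation = e^(−0.1)·[0.7103·1.9821 + 0.2897·27.2500] = 8.4160; exercise value = 1.0000 ≤ continuation, so V_0 = 8.4160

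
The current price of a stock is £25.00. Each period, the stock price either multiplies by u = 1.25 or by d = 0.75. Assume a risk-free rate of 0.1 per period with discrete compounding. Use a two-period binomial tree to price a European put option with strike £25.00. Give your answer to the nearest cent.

Risk-neutral probability p = (1 + 0.1 − 0.75)/(1.25 − 0.75) = 0.3500/0.5000 = 0.7000
Terminal stock prices: S_uu = 39.06, S_ud = 23.44, S_dd = 14.06
Terminal payoffs (K − S): max(-14.06, 0) = 0, max(1.562, 0) = 1.562, max(10.94, 0) = 10.94
Node u (S = 31.25): V_u = 1/1.1·[0.7000·0.0000 + 0.3000·1.5625] = 0.4261
Node d (S = 18.75): V_d = 1/1.1·[0.7000·1.5625 + 0.3000·10.9375] = 3.9773
Node 0 (S = 25): V_0 = 1/1.1·[0.7000·0.4261 + 0.3000·3.9773] = 1.3559

£1.36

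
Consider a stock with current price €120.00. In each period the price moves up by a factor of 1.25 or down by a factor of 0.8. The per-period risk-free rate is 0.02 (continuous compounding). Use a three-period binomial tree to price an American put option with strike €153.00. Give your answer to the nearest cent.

Risk-neutral probability p = (e^0.02 − 0.8)/(1.25 − 0.8) = 0.2202/0.4500 = 0.4893
Terminal stock prices: S_uuu = 234.4, S_uud = 150, S_udd = 96, S_ddd = 61.44
Terminal payoffs (K − S): max(-81.38, 0) = 0, max(3, 0) = 3, max(57, 0) = 57, max(91.56, 0) = 91.56
Node uu (S = 187.5): continuation = e^(−0.02)·[0.4893·0.0000 + 0.5107·3.0000] = 1.5017; exercise value = 0.0000 ≤ continuation, so V_uu = 1.5017
Node ud (S = 120): continuation = e^(−0.02)·[0.4893·3.0000 + 0.5107·57.0000] = 29.9704; exercise value = 33.0000 > continuation, so V_ud = 33.0000 (exercise)
Node dd (S = 76.8): continuation = e^(−0.02)·[0.4893·57.0000 + 0.5107·91.5600] = 73.1704; exercise value = 76.2000 > continuation, so V_dd = 76.2000 (exercise)
Node u (S = 150): continuation = e^(−0.02)·[0.4893·1.5017 + 0.5107·33.0000] = 17.2385; exercise value = 3.0000 ≤ continuation, so V_u = 17.2385
Node d (S = 96): continuation = e^(−0.02)·[0.4893·33.0000 + 0.5107·76.2000] = 53.9704; exercise value = 57.0000 > continuation, so V_d = 57.0000 (exercise)
Node 0 (S = 120): continuation = e^(−0.02)·[0.4893·17.2385 + 0.5107·57.0000] = 36.7998; exercise value = 33.0000 ≤ continuation, so V_0 = 36.7998

€36.80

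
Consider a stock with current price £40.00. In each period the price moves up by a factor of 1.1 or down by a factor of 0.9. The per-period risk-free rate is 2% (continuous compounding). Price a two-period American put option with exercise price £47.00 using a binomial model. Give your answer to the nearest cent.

£7.00

Risk-neutral probability p = (e^0.02 − 0.9)/(1.1 − 0.9) = 0.1202/0.2000 = 0.6010
Terminal stock prices: S_uu = 48.4, S_ud = 39.6, S_dd = 32.4
Terminal payoffs (K − S): max(-1.4, 0) = 0, max(7.4, 0) = 7.4, max(14.6, 0) = 14.6
Node u (S = 44): continuation = e^(−0.02)·[0.6010·0.0000 + 0.3990·7.4000] = 2.8941; exercise value = 3.0000 > continuation, so V_u = 3.0000 (exercise)
Node d (S = 36): continuation = e^(−0.02)·[0.6010·7.4000 + 0.3990·14.6000] = 10.0693; exercise value = 11.0000 > continuation, so V_d = 11.0000 (exercise)
Node 0 (S = 40): continuation = e^(−0.02)·[0.6010·3.0000 + 0.3990·11.0000] = 6.0693; exercise value = 7.0000 > continuation, so V_0 = 7.0000 (exercise)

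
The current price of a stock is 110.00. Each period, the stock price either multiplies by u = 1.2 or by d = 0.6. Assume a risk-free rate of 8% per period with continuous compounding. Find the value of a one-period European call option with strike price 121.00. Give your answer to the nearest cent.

Risk-neutral probability p = (e^0.08 − 0.6)/(1.2 − 0.6) = 0.4833/0.6000 = 0.8055
Terminal stock prices: S_u = 132, S_d = 66
Terminal payoffs (S − K): max(11, 0) = 11, max(-55, 0) = 0
Node 0 (S = 110): V_0 = e^(−0.08)·[0.8055·11.0000 + 0.1945·0.0000] = 8.1791

8.18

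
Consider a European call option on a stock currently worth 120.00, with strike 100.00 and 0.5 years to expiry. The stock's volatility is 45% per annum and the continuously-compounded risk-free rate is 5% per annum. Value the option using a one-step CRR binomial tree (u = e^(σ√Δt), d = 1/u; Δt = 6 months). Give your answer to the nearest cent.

CRR parameters: u = e^(σ√Δt) = e^(0.45·√0.5) = 1.3746, d = 1/u = 0.7275
Per-period rate: rΔt = 0.05·0.5 = 0.025, so R = e^0.025 = 1.0253
Risk-neutral probability p = (e^0.025 − 0.7275)/(1.3746 − 0.7275) = 0.2979/0.6472 = 0.4602
Terminal stock prices: S_u = 165, S_d = 87.3
Terminal payoffs (S − K): max(64.96, 0) = 64.96, max(-12.7, 0) = 0
Node 0 (S = 120): V_0 = e^(−0.025)·[0.4602·64.9578 + 0.5398·0.0000] = 29.1574

29.16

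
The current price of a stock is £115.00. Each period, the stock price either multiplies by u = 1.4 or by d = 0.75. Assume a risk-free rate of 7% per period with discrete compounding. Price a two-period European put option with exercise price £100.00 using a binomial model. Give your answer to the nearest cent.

£7.95

Risk-neutral probability p = (1 + 0.07 − 0.75)/(1.4 − 0.75) = 0.3200/0.6500 = 0.4923
Terminal stock prices: S_uu = 225.4, S_ud = 120.8, S_dd = 64.69
Terminal payoffs (K − S): max(-125.4, 0) = 0, max(-20.75, 0) = 0, max(35.31, 0) = 35.31
Node u (S = 161): V_u = 1/1.07·[0.4923·0.0000 + 0.5077·0.0000] = 0.0000
Node d (S = 86.25): V_d = 1/1.07·[0.4923·0.0000 + 0.5077·35.3125] = 16.7550
Node 0 (S = 115): V_0 = 1/1.07·[0.4923·0.0000 + 0.5077·16.7550] = 7.9499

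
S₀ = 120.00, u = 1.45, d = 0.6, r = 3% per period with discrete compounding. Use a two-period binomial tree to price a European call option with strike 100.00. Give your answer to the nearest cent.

Risk-neutral probability p = (1 + 0.03 − 0.6)/(1.45 − 0.6) = 0.4300/0.8500 = 0.5059
Terminal stock prices: S_uu = 252.3, S_ud = 104.4, S_dd = 43.2
Terminal payoffs (S − K): max(152.3, 0) = 152.3, max(4.4, 0) = 4.4, max(-56.8, 0) = 0
Node u (S = 174): V_u = 1/1.03·[0.5059·152.3000 + 0.4941·4.4000] = 76.9126
Node d (S = 72): V_d = 1/1.03·[0.5059·4.4000 + 0.4941·0.0000] = 2.1611
Node 0 (S = 120): V_0 = 1/1.03·[0.5059·76.9126 + 0.4941·2.1611] = 38.8122

38.81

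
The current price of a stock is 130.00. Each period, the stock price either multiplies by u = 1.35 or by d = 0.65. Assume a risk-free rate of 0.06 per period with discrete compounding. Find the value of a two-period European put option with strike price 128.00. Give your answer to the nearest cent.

17.18

Risk-neutral probability p = (1 + 0.06 − 0.65)/(1.35 − 0.65) = 0.4100/0.7000 = 0.5857
Terminal stock prices: S_uu = 236.9, S_ud = 114.1, S_dd = 54.93
Terminal payoffs (K − S): max(-108.9, 0) = 0, max(13.92, 0) = 13.92, max(73.07, 0) = 73.07
Node u (S = 175.5): V_u = 1/1.06·[0.5857·0.0000 + 0.4143·13.9250] = 5.4424
Node d (S = 84.5): V_d = 1/1.06·[0.5857·13.9250 + 0.4143·73.0750] = 36.2547
Node 0 (S = 130): V_0 = 1/1.06·[0.5857·5.4424 + 0.4143·36.2547] = 17.1769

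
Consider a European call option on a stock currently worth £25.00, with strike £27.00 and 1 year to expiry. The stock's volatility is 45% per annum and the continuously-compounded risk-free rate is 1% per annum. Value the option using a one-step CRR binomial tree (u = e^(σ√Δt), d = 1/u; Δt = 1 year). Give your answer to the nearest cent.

£4.84

CRR parameters: u = e^(σ√Δt) = e^(0.45·√1) = 1.5683, d = 1/u = 0.6376
Per-period rate: rΔt = 0.01·1 = 0.01, so R = e^0.01 = 1.0101
Risk-neutral probability p = (e^0.01 − 0.6376)/(1.5683 − 0.6376) = 0.3724/0.9307 = 0.4002
Terminal stock prices: S_u = 39.21, S_d = 15.94
Terminal payoffs (S − K): max(12.21, 0) = 12.21, max(-11.06, 0) = 0
Node 0 (S = 25): V_0 = e^(−0.01)·[0.4002·12.2078 + 0.5998·0.0000] = 4.8365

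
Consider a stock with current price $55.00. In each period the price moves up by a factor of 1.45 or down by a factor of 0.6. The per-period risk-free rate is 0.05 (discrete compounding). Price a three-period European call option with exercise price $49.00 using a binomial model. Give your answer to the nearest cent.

$22.18

Risk-neutral probability p = (1 + 0.05 − 0.6)/(1.45 − 0.6) = 0.4500/0.8500 = 0.5294
Terminal stock prices: S_uuu = 167.7, S_uud = 69.38, S_udd = 28.71, S_ddd = 11.88
Terminal payoffs (S − K): max(118.7, 0) = 118.7, max(20.38, 0) = 20.38, max(-20.29, 0) = 0, max(-37.12, 0) = 0
Node uu (S = 115.6): V_uu = 1/1.05·[0.5294·118.6744 + 0.4706·20.3825] = 68.9708
Node ud (S = 47.85): V_ud = 1/1.05·[0.5294·20.3825 + 0.4706·0.0000] = 10.2769
Node dd (S = 19.8): V_dd = 1/1.05·[0.5294·0.0000 + 0.4706·0.0000] = 0.0000
Node u (S = 79.75): V_u = 1/1.05·[0.5294·68.9708 + 0.4706·10.2769] = 39.3811
Node d (S = 33): V_d = 1/1.05·[0.5294·10.2769 + 0.4706·0.0000] = 5.1816
Node 0 (S = 55): V_0 = 1/1.05·[0.5294·39.3811 + 0.4706·5.1816] = 22.1783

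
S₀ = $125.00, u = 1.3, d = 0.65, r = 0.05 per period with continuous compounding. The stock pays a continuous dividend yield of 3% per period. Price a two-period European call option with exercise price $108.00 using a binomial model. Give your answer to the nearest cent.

$30.30

Per-period risk-free factor R = e^0.05 = 1.0513; dividend-adjusted growth = e^(0.05−0.03) = 1.0202.
Risk-neutral probability p = (1.0202 − 0.65)/(1.3 − 0.65) = 0.3702/0.6500 = 0.5695
Terminal stock prices: S_uu = 211.3, S_ud = 105.6, S_dd = 52.81
Terminal payoffs (S − K): max(103.3, 0) = 103.3, max(-2.375, 0) = 0, max(-55.19, 0) = 0
Node u (S = 162.5): V_u = e^(−0.05)·[0.5695·103.2500 + 0.4305·0.0000] = 55.9371
Node d (S = 81.25): V_d = e^(−0.05)·[0.5695·0.0000 + 0.4305·0.0000] = 0.0000
Node 0 (S = 125): V_0 = e^(−0.05)·[0.5695·55.9371 + 0.4305·0.0000] = 30.3047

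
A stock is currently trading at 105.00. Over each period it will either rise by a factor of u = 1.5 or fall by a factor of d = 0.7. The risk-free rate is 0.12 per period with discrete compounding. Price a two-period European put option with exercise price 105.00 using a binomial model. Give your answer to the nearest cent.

9.63

Risk-neutral probability p = (1 + 0.12 − 0.7)/(1.5 − 0.7) = 0.4200/0.8000 = 0.5250
Terminal stock prices: S_uu = 236.2, S_ud = 110.2, S_dd = 51.45
Terminal payoffs (K − S): max(-131.2, 0) = 0, max(-5.25, 0) = 0, max(53.55, 0) = 53.55
Node u (S = 157.5): V_u = 1/1.12·[0.5250·0.0000 + 0.4750·0.0000] = 0.0000
Node d (S = 73.5): V_d = 1/1.12·[0.5250·0.0000 + 0.4750·53.5500] = 22.7109
Node 0 (S = 105): V_0 = 1/1.12·[0.5250·0.0000 + 0.4750·22.7109] = 9.6319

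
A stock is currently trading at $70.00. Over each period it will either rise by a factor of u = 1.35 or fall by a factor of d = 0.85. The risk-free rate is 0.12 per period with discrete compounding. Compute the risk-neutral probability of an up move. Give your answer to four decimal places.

Risk-neutral probability p = (1 + 0.12 − 0.85)/(1.35 − 0.85) = 0.2700/0.5000 = 0.5400

p = 0.5400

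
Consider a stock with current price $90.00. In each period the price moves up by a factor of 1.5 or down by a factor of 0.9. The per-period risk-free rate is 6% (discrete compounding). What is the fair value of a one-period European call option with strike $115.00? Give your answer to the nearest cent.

Risk-neutral probability p = (1 + 0.06 − 0.9)/(1.5 − 0.9) = 0.1600/0.6000 = 0.2667
Terminal stock prices: S_u = 135, S_d = 81
Terminal payoffs (S − K): max(20, 0) = 20, max(-34, 0) = 0
Node 0 (S = 90): V_0 = 1/1.06·[0.2667·20.0000 + 0.7333·0.0000] = 5.0314

$5.03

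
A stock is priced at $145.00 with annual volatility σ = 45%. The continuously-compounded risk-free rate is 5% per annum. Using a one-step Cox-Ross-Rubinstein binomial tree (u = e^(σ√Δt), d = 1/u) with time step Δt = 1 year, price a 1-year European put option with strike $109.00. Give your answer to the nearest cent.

CRR parameters: u = e^(σ√Δt) = e^(0.45·√1) = 1.5683, d = 1/u = 0.6376
Per-period rate: rΔt = 0.05·1 = 0.05, so R = e^0.05 = 1.0513
Risk-neutral probability p = (e^0.05 − 0.6376)/(1.5683 − 0.6376) = 0.4136/0.9307 = 0.4445
Terminal stock prices: S_u = 227.4, S_d = 92.46
Terminal payoffs (K − S): max(-118.4, 0) = 0, max(16.54, 0) = 16.54
Node 0 (S = 145): V_0 = e^(−0.05)·[0.4445·0.0000 + 0.5555·16.5439] = 8.7427

$8.74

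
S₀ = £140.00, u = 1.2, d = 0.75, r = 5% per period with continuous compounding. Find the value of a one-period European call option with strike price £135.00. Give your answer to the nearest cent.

£21.02

Risk-neutral probability p = (e^0.05 − 0.75)/(1.2 − 0.75) = 0.3013/0.4500 = 0.6695
Terminal stock prices: S_u = 168, S_d = 105
Terminal payoffs (S − K): max(33, 0) = 33, max(-30, 0) = 0
Node 0 (S = 140): V_0 = e^(−0.05)·[0.6695·33.0000 + 0.3305·0.0000] = 21.0157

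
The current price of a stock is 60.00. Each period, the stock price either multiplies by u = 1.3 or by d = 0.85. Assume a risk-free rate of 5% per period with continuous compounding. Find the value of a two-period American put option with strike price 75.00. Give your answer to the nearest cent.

15.00

Risk-neutral probability p = (e^0.05 − 0.85)/(1.3 − 0.85) = 0.2013/0.4500 = 0.4473
Terminal stock prices: S_uu = 101.4, S_ud = 66.3, S_dd = 43.35
Terminal payoffs (K − S): max(-26.4, 0) = 0, max(8.7, 0) = 8.7, max(31.65, 0) = 31.65
Node u (S = 78): continuation = e^(−0.05)·[0.4473·0.0000 + 0.5527·8.7000] = 4.5742; exercise value = 0.0000 ≤ continuation, so V_u = 4.5742
Node d (S = 51): continuation = e^(−0.05)·[0.4473·8.7000 + 0.5527·31.6500] = 20.3422; exercise value = 24.0000 > continuation, so V_d = 24.0000 (exercise)
Node 0 (S = 60): continuation = e^(−0.05)·[0.4473·4.5742 + 0.5527·24.0000] = 14.5647; exercise value = 15.0000 > continuation, so V_0 = 15.0000 (exercise)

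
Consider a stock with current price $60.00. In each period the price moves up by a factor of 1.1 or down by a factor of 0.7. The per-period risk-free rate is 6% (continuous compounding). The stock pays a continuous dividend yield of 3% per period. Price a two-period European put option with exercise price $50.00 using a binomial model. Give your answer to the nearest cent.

$1.52

Per-period risk-free factor R = e^0.06 = 1.0618; dividend-adjusted growth = e^(0.06−0.03) = 1.0305.
Risk-neutral probability p = (1.0305 − 0.7)/(1.1 − 0.7) = 0.3305/0.4000 = 0.8261
Terminal stock prices: S_uu = 72.6, S_ud = 46.2, S_dd = 29.4
Terminal payoffs (K − S): max(-22.6, 0) = 0, max(3.8, 0) = 3.8, max(20.6, 0) = 20.6
Node u (S = 66): V_u = e^(−0.06)·[0.8261·0.0000 + 0.1739·3.8000] = 0.6222
Node d (S = 42): V_d = e^(−0.06)·[0.8261·3.8000 + 0.1739·20.6000] = 6.3295
Node 0 (S = 60): V_0 = e^(−0.06)·[0.8261·0.6222 + 0.1739·6.3295] = 1.5205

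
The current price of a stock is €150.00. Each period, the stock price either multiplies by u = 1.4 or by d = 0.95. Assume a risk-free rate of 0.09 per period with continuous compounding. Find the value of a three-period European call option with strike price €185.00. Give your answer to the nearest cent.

Risk-neutral probability p = (e^0.09 − 0.95)/(1.4 − 0.95) = 0.1442/0.4500 = 0.3204
Terminal stock prices: S_uuu = 411.6, S_uud = 279.3, S_udd = 189.5, S_ddd = 128.6
Terminal payoffs (S − K): max(226.6, 0) = 226.6, max(94.3, 0) = 94.3, max(4.525, 0) = 4.525, max(-56.39, 0) = 0
Node uu (S = 294): V_uu = e^(−0.09)·[0.3204·226.6000 + 0.6796·94.3000] = 124.9227
Node ud (S = 199.5): V_ud = e^(−0.09)·[0.3204·94.3000 + 0.6796·4.5250] = 30.4227
Node dd (S = 135.4): V_dd = e^(−0.09)·[0.3204·4.5250 + 0.6796·0.0000] = 1.3250
Node u (S = 210): V_u = e^(−0.09)·[0.3204·124.9227 + 0.6796·30.4227] = 55.4750
Node d (S = 142.5): V_d = e^(−0.09)·[0.3204·30.4227 + 0.6796·1.3250] = 9.7311
Node 0 (S = 150): V_0 = e^(−0.09)·[0.3204·55.4750 + 0.6796·9.7311] = 22.2879

€22.29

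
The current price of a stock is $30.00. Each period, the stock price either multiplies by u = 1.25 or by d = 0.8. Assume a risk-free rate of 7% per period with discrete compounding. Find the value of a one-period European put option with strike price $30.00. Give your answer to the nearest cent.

Risk-neutral probability p = (1 + 0.07 − 0.8)/(1.25 − 0.8) = 0.2700/0.4500 = 0.6000
Terminal stock prices: S_u = 37.5, S_d = 24
Terminal payoffs (K − S): max(-7.5, 0) = 0, max(6, 0) = 6
Node 0 (S = 30): V_0 = 1/1.07·[0.6000·0.0000 + 0.4000·6.0000] = 2.2430

$2.24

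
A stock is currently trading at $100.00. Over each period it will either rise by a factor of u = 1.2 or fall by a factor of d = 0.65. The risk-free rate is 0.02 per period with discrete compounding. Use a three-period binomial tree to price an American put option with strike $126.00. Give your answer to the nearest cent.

Risk-neutral probability p = (1 + 0.02 − 0.65)/(1.2 − 0.65) = 0.3700/0.5500 = 0.6727
Terminal stock prices: S_uuu = 172.8, S_uud = 93.6, S_udd = 50.7, S_ddd = 27.46
Terminal payoffs (K − S): max(-46.8, 0) = 0, max(32.4, 0) = 32.4, max(75.3, 0) = 75.3, max(98.54, 0) = 98.54
Node uu (S = 144): continuation = 1/1.02·[0.6727·0.0000 + 0.3273·32.4000] = 10.3957; exercise value = 0.0000 ≤ continuation, so V_uu = 10.3957
Node ud (S = 78): continuation = 1/1.02·[0.6727·32.4000 + 0.3273·75.3000] = 45.5294; exercise value = 48.0000 > continuation, so V_ud = 48.0000 (exercise)
Node dd (S = 42.25): continuation = 1/1.02·[0.6727·75.3000 + 0.3273·98.5375] = 81.2794; exercise value = 83.7500 > continuation, so V_dd = 83.7500 (exercise)
Node u (S = 120): continuation = 1/1.02·[0.6727·10.3957 + 0.3273·48.0000] = 22.2574; exercise value = 6.0000 ≤ continuation, so V_u = 22.2574
Node d (S = 65): continuation = 1/1.02·[0.6727·48.0000 + 0.3273·83.7500] = 58.5294; exercise value = 61.0000 > continuation, so V_d = 61.0000 (exercise)
Node 0 (S = 100): continuation = 1/1.02·[0.6727·22.2574 + 0.3273·61.0000] = 34.2518; exercise value = 26.0000 ≤ continuation, so V_0 = 34.2518

$34.25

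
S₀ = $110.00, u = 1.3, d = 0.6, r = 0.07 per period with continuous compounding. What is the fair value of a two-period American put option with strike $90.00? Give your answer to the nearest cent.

Risk-neutral probability p = (e^0.07 − 0.6)/(1.3 − 0.6) = 0.4725/0.7000 = 0.6750
Terminal stock prices: S_uu = 185.9, S_ud = 85.8, S_dd = 39.6
Terminal payoffs (K − S): max(-95.9, 0) = 0, max(4.2, 0) = 4.2, max(50.4, 0) = 50.4
Node u (S = 143): continuation = e^(−0.07)·[0.6750·0.0000 + 0.3250·4.2000] = 1.2727; exercise value = 0.0000 ≤ continuation, so V_u = 1.2727
Node d (S = 66): continuation = e^(−0.07)·[0.6750·4.2000 + 0.3250·50.4000] = 17.9154; exercise value = 24.0000 > continuation, so V_d = 24.0000 (exercise)
Node 0 (S = 110): continuation = e^(−0.07)·[0.6750·1.2727 + 0.3250·24.0000] = 8.0734; exercise value = 0.0000 ≤ continuation, so V_0 = 8.0734

$8.07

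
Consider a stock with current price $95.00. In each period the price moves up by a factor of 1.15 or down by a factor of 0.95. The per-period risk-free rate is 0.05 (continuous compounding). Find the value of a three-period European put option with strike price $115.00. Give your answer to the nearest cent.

Risk-neutral probability p = (e^0.05 − 0.95)/(1.15 − 0.95) = 0.1013/0.2000 = 0.5064
Terminal stock prices: S_uuu = 144.5, S_uud = 119.4, S_udd = 98.6, S_ddd = 81.45
Terminal payoffs (K − S): max(-29.48, 0) = 0, max(-4.356, 0) = 0, max(16.4, 0) = 16.4, max(33.55, 0) = 33.55
Node uu (S = 125.6): V_uu = e^(−0.05)·[0.5064·0.0000 + 0.4936·0.0000] = 0.0000
Node ud (S = 103.8): V_ud = e^(−0.05)·[0.5064·0.0000 + 0.4936·16.4019] = 7.7018
Node dd (S = 85.74): V_dd = e^(−0.05)·[0.5064·16.4019 + 0.4936·33.5494] = 23.6539
Node u (S = 109.2): V_u = e^(−0.05)·[0.5064·0.0000 + 0.4936·7.7018] = 3.6165
Node d (S = 90.25): V_d = e^(−0.05)·[0.5064·7.7018 + 0.4936·23.6539] = 14.8168
Node 0 (S = 95): V_0 = e^(−0.05)·[0.5064·3.6165 + 0.4936·14.8168] = 8.6995

$8.70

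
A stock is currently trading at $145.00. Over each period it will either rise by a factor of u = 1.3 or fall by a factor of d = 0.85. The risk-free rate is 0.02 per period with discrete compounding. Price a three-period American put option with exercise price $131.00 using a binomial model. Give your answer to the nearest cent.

Risk-neutral probability p = (1 + 0.02 − 0.85)/(1.3 − 0.85) = 0.1700/0.4500 = 0.3778
Terminal stock prices: S_uuu = 318.6, S_uud = 208.3, S_udd = 136.2, S_ddd = 89.05
Terminal payoffs (K − S): max(-187.6, 0) = 0, max(-77.29, 0) = 0, max(-5.191, 0) = 0, max(41.95, 0) = 41.95
Node uu (S = 245.1): continuation = 1/1.02·[0.3778·0.0000 + 0.6222·0.0000] = 0.0000; exercise value = 0.0000 ≤ continuation, so V_uu = 0.0000
Node ud (S = 160.2): continuation = 1/1.02·[0.3778·0.0000 + 0.6222·0.0000] = 0.0000; exercise value = 0.0000 ≤ continuation, so V_ud = 0.0000
Node dd (S = 104.8): continuation = 1/1.02·[0.3778·0.0000 + 0.6222·41.9519] = 25.5916; exercise value = 26.2375 > continuation, so V_dd = 26.2375 (exercise)
Node u (S = 188.5): continuation = 1/1.02·[0.3778·0.0000 + 0.6222·0.0000] = 0.0000; exercise value = 0.0000 ≤ continuation, so V_u = 0.0000
Node d (S = 123.2): continuation = 1/1.02·[0.3778·0.0000 + 0.6222·26.2375] = 16.0054; exercise value = 7.7500 ≤ continuation, so V_d = 16.0054
Node 0 (S = 145): continuation = 1/1.02·[0.3778·0.0000 + 0.6222·16.0054] = 9.7637; exercise value = 0.0000 ≤ continuation, so V_0 = 9.7637

$9.76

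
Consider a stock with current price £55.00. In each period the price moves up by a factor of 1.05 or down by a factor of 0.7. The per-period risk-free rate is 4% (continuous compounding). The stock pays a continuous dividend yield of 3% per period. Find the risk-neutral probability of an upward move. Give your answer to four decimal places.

Per-period risk-free factor R = e^0.04 = 1.0408; dividend-adjusted growth = e^(0.04−0.03) = 1.0101.
Risk-neutral probability p = (1.0101 − 0.7)/(1.05 − 0.7) = 0.3101/0.3500 = 0.8859

p = 0.8859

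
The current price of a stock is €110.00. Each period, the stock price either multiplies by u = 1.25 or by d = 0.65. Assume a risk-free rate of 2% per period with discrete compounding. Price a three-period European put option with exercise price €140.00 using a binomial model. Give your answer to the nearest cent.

Risk-neutral probability p = (1 + 0.02 − 0.65)/(1.25 − 0.65) = 0.3700/0.6000 = 0.6167
Terminal stock prices: S_uuu = 214.8, S_uud = 111.7, S_udd = 58.09, S_ddd = 30.21
Terminal payoffs (K − S): max(-74.84, 0) = 0, max(28.28, 0) = 28.28, max(81.91, 0) = 81.91, max(109.8, 0) = 109.8
Node uu (S = 171.9): V_uu = 1/1.02·[0.6167·0.0000 + 0.3833·28.2812] = 10.6286
Node ud (S = 89.38): V_ud = 1/1.02·[0.6167·28.2812 + 0.3833·81.9062] = 47.8799
Node dd (S = 46.48): V_dd = 1/1.02·[0.6167·81.9062 + 0.3833·109.7912] = 90.7799
Node u (S = 137.5): V_u = 1/1.02·[0.6167·10.6286 + 0.3833·47.8799] = 24.4199
Node d (S = 71.5): V_d = 1/1.02·[0.6167·47.8799 + 0.3833·90.7799] = 63.0636
Node 0 (S = 110): V_0 = 1/1.02·[0.6167·24.4199 + 0.3833·63.0636] = 38.4640

€38.46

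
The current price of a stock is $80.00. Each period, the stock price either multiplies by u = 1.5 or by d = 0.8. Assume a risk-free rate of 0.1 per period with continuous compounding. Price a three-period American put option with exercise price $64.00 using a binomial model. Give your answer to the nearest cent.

Risk-neutral probability p = (e^0.1 − 0.8)/(1.5 − 0.8) = 0.3052/0.7000 = 0.4360
Terminal stock prices: S_uuu = 270, S_uud = 144, S_udd = 76.8, S_ddd = 40.96
Terminal payoffs (K − S): max(-206, 0) = 0, max(-80, 0) = 0, max(-12.8, 0) = 0, max(23.04, 0) = 23.04
Node uu (S = 180): continuation = e^(−0.1)·[0.4360·0.0000 + 0.5640·0.0000] = 0.0000; exercise value = 0.0000 ≤ continuation, so V_uu = 0.0000
Node ud (S = 96): continuation = e^(−0.1)·[0.4360·0.0000 + 0.5640·0.0000] = 0.0000; exercise value = 0.0000 ≤ continuation, so V_ud = 0.0000
Node dd (S = 51.2): continuation = e^(−0.1)·[0.4360·0.0000 + 0.5640·23.0400] = 11.7588; exercise value = 12.8000 > continuation, so V_dd = 12.8000 (exercise)
Node u (S = 120): continuation = e^(−0.1)·[0.4360·0.0000 + 0.5640·0.0000] = 0.0000; exercise value = 0.0000 ≤ continuation, so V_u = 0.0000
Node d (S = 64): continuation = e^(−0.1)·[0.4360·0.0000 + 0.5640·12.8000] = 6.5327; exercise value = 0.0000 ≤ continuation, so V_d = 6.5327
Node 0 (S = 80): continuation = e^(−0.1)·[0.4360·0.0000 + 0.5640·6.5327] = 3.3341; exercise value = 0.0000 ≤ continuation, so V_0 = 3.3341

$3.33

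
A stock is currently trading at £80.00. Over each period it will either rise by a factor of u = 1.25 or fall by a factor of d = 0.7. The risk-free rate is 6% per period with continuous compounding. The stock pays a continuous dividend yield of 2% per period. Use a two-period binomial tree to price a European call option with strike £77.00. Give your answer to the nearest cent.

£16.35

Per-period risk-free factor R = e^0.06 = 1.0618; dividend-adjusted growth = e^(0.06−0.02) = 1.0408.
Risk-neutral probability p = (1.0408 − 0.7)/(1.25 − 0.7) = 0.3408/0.5500 = 0.6197
Terminal stock prices: S_uu = 125, S_ud = 70, S_dd = 39.2
Terminal payoffs (S − K): max(48, 0) = 48, max(-7, 0) = 0, max(-37.8, 0) = 0
Node u (S = 100): V_u = e^(−0.06)·[0.6197·48.0000 + 0.3803·0.0000] = 28.0114
Node d (S = 56): V_d = e^(−0.06)·[0.6197·0.0000 + 0.3803·0.0000] = 0.0000
Node 0 (S = 80): V_0 = e^(−0.06)·[0.6197·28.0114 + 0.3803·0.0000] = 16.3466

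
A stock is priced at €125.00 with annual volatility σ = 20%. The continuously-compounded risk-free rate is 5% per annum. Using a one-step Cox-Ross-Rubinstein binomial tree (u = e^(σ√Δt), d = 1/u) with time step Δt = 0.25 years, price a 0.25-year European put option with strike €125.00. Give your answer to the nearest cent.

€5.43

CRR parameters: u = e^(σ√Δt) = e^(0.2·√0.25) = 1.1052, d = 1/u = 0.9048
Per-period rate: rΔt = 0.05·0.25 = 0.0125, so R = e^0.0125 = 1.0126
Risk-neutral probability p = (e^0.0125 − 0.9048)/(1.1052 − 0.9048) = 0.1077/0.2003 = 0.5378
Terminal stock prices: S_u = 138.1, S_d = 113.1
Terminal payoffs (K − S): max(-13.15, 0) = 0, max(11.9, 0) = 11.9
Node 0 (S = 125): V_0 = e^(−0.0125)·[0.5378·0.0000 + 0.4622·11.8953] = 5.4296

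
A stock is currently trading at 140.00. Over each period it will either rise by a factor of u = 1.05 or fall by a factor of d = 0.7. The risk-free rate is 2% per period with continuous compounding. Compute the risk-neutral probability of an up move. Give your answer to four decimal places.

p = 0.9149

Risk-neutral probability p = (e^0.02 − 0.7)/(1.05 − 0.7) = 0.3202/0.3500 = 0.9149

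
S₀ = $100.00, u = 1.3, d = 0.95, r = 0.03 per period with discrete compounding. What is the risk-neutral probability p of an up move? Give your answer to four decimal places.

p = 0.2286

Risk-neutral probability p = (1 + 0.03 − 0.95)/(1.3 − 0.95) = 0.0800/0.3500 = 0.2286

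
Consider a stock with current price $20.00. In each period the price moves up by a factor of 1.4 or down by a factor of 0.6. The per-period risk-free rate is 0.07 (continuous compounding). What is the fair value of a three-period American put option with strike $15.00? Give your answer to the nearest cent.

Risk-neutral probability p = (e^0.07 − 0.6)/(1.4 − 0.6) = 0.4725/0.8000 = 0.5906
Terminal stock prices: S_uuu = 54.88, S_uud = 23.52, S_udd = 10.08, S_ddd = 4.32
Terminal payoffs (K − S): max(-39.88, 0) = 0, max(-8.52, 0) = 0, max(4.92, 0) = 4.92, max(10.68, 0) = 10.68
Node uu (S = 39.2): continuation = e^(−0.07)·[0.5906·0.0000 + 0.4094·0.0000] = 0.0000; exercise value = 0.0000 ≤ continuation, so V_uu = 0.0000
Node ud (S = 16.8): continuation = e^(−0.07)·[0.5906·0.0000 + 0.4094·4.9200] = 1.8779; exercise value = 0.0000 ≤ continuation, so V_ud = 1.8779
Node dd (S = 7.2): continuation = e^(−0.07)·[0.5906·4.9200 + 0.4094·10.6800] = 6.7859; exercise value = 7.8000 > continuation, so V_dd = 7.8000 (exercise)
Node u (S = 28): continuation = e^(−0.07)·[0.5906·0.0000 + 0.4094·1.8779] = 0.7168; exercise value = 0.0000 ≤ continuation, so V_u = 0.7168
Node d (S = 12): continuation = e^(−0.07)·[0.5906·1.8779 + 0.4094·7.8000] = 4.0113; exercise value = 3.0000 ≤ continuation, so V_d = 4.0113
Node 0 (S = 20): continuation = e^(−0.07)·[0.5906·0.7168 + 0.4094·4.0113] = 1.9258; exercise value = 0.0000 ≤ continuation, so V_0 = 1.9258

$1.93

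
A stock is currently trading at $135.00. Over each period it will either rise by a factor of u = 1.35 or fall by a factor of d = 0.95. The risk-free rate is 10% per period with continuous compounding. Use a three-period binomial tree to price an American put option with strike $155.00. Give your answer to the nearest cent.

Risk-neutral probability p = (e^0.1 − 0.95)/(1.35 − 0.95) = 0.1552/0.4000 = 0.3879
Terminal stock prices: S_uuu = 332.2, S_uud = 233.7, S_udd = 164.5, S_ddd = 115.7
Terminal payoffs (K − S): max(-177.2, 0) = 0, max(-78.74, 0) = 0, max(-9.481, 0) = 0, max(39.25, 0) = 39.25
Node uu (S = 246): continuation = e^(−0.1)·[0.3879·0.0000 + 0.6121·0.0000] = 0.0000; exercise value = 0.0000 ≤ continuation, so V_uu = 0.0000
Node ud (S = 173.1): continuation = e^(−0.1)·[0.3879·0.0000 + 0.6121·0.0000] = 0.0000; exercise value = 0.0000 ≤ continuation, so V_ud = 0.0000
Node dd (S = 121.8): continuation = e^(−0.1)·[0.3879·0.0000 + 0.6121·39.2544] = 21.7401; exercise value = 33.1625 > continuation, so V_dd = 33.1625 (exercise)
Node u (S = 182.2): continuation = e^(−0.1)·[0.3879·0.0000 + 0.6121·0.0000] = 0.0000; exercise value = 0.0000 ≤ continuation, so V_u = 0.0000
Node d (S = 128.2): continuation = e^(−0.1)·[0.3879·0.0000 + 0.6121·33.1625] = 18.3663; exercise value = 26.7500 > continuation, so V_d = 26.7500 (exercise)
Node 0 (S = 135): continuation = e^(−0.1)·[0.3879·0.0000 + 0.6121·26.7500] = 14.8149; exercise value = 20.0000 > continuation, so V_0 = 20.0000 (exercise)

$20.00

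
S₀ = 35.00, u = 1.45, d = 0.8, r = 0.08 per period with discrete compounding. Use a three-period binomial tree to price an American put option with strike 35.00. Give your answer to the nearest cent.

Risk-neutral probability p = (1 + 0.08 − 0.8)/(1.45 − 0.8) = 0.2800/0.6500 = 0.4308
Terminal stock prices: S_uuu = 106.7, S_uud = 58.87, S_udd = 32.48, S_ddd = 17.92
Terminal payoffs (K − S): max(-71.7, 0) = 0, max(-23.87, 0) = 0, max(2.52, 0) = 2.52, max(17.08, 0) = 17.08
Node uu (S = 73.59): continuation = 1/1.08·[0.4308·0.0000 + 0.5692·0.0000] = 0.0000; exercise value = 0.0000 ≤ continuation, so V_uu = 0.0000
Node ud (S = 40.6): continuation = 1/1.08·[0.4308·0.0000 + 0.5692·2.5200] = 1.3282; exercise value = 0.0000 ≤ continuation, so V_ud = 1.3282
Node dd (S = 22.4): continuation = 1/1.08·[0.4308·2.5200 + 0.5692·17.0800] = 10.0074; exercise value = 12.6000 > continuation, so V_dd = 12.6000 (exercise)
Node u (S = 50.75): continuation = 1/1.08·[0.4308·0.0000 + 0.5692·1.3282] = 0.7001; exercise value = 0.0000 ≤ continuation, so V_u = 0.7001
Node d (S = 28): continuation = 1/1.08·[0.4308·1.3282 + 0.5692·12.6000] = 7.1708; exercise value = 7.0000 ≤ continuation, so V_d = 7.1708
Node 0 (S = 35): continuation = 1/1.08·[0.4308·0.7001 + 0.5692·7.1708] = 4.0587; exercise value = 0.0000 ≤ continuation, so V_0 = 4.0587

4.06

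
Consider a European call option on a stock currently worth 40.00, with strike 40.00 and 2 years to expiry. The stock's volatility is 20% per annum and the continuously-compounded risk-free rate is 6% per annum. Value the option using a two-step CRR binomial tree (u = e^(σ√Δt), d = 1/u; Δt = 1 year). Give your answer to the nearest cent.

CRR parameters: u = e^(σ√Δt) = e^(0.2·√1) = 1.2214, d = 1/u = 0.8187
Per-period rate: rΔt = 0.06·1 = 0.06, so R = e^0.06 = 1.0618
Risk-neutral probability p = (e^0.06 − 0.8187)/(1.2214 − 0.8187) = 0.2431/0.4027 = 0.6037
Terminal stock prices: S_uu = 59.67, S_ud = 40, S_dd = 26.81
Terminal payoffs (S − K): max(19.67, 0) = 19.67, max(0, 0) = 0, max(-13.19, 0) = 0
Node u (S = 48.86): V_u = e^(−0.06)·[0.6037·19.6730 + 0.3963·0.0000] = 11.1855
Node d (S = 32.75): V_d = e^(−0.06)·[0.6037·0.0000 + 0.3963·0.0000] = 0.0000
Node 0 (S = 40): V_0 = e^(−0.06)·[0.6037·11.1855 + 0.3963·0.0000] = 6.3598

6.36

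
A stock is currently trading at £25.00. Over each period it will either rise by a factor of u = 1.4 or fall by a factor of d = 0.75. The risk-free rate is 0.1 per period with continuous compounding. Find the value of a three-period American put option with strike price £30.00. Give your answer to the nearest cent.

£5.48

Risk-neutral probability p = (e^0.1 − 0.75)/(1.4 − 0.75) = 0.3552/0.6500 = 0.5464
Terminal stock prices: S_uuu = 68.6, S_uud = 36.75, S_udd = 19.69, S_ddd = 10.55
Terminal payoffs (K − S): max(-38.6, 0) = 0, max(-6.75, 0) = 0, max(10.31, 0) = 10.31, max(19.45, 0) = 19.45
Node uu (S = 49): continuation = e^(−0.1)·[0.5464·0.0000 + 0.4536·0.0000] = 0.0000; exercise value = 0.0000 ≤ continuation, so V_uu = 0.0000
Node ud (S = 26.25): continuation = e^(−0.1)·[0.5464·0.0000 + 0.4536·10.3125] = 4.2324; exercise value = 3.7500 ≤ continuation, so V_ud = 4.2324
Node dd (S = 14.06): continuation = e^(−0.1)·[0.5464·10.3125 + 0.4536·19.4531] = 13.0826; exercise value = 15.9375 > continuation, so V_dd = 15.9375 (exercise)
Node u (S = 35): continuation = e^(−0.1)·[0.5464·0.0000 + 0.4536·4.2324] = 1.7371; exercise value = 0.0000 ≤ continuation, so V_u = 1.7371
Node d (S = 18.75): continuation = e^(−0.1)·[0.5464·4.2324 + 0.4536·15.9375] = 8.6337; exercise value = 11.2500 > continuation, so V_d = 11.2500 (exercise)
Node 0 (S = 25): continuation = e^(−0.1)·[0.5464·1.7371 + 0.4536·11.2500] = 5.4761; exercise value = 5.0000 ≤ continuation, so V_0 = 5.4761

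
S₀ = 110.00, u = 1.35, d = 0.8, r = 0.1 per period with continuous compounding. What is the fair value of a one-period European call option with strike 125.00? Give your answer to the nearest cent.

11.80

Risk-neutral probability p = (e^0.1 − 0.8)/(1.35 − 0.8) = 0.3052/0.5500 = 0.5549
Terminal stock prices: S_u = 148.5, S_d = 88
Terminal payoffs (S − K): max(23.5, 0) = 23.5, max(-37, 0) = 0
Node 0 (S = 110): V_0 = e^(−0.1)·[0.5549·23.5000 + 0.4451·0.0000] = 11.7983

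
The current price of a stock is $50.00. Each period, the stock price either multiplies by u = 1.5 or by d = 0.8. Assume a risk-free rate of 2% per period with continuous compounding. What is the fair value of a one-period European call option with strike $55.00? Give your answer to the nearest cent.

$6.17

Risk-neutral probability p = (e^0.02 − 0.8)/(1.5 − 0.8) = 0.2202/0.7000 = 0.3146
Terminal stock prices: S_u = 75, S_d = 40
Terminal payoffs (S − K): max(20, 0) = 20, max(-15, 0) = 0
Node 0 (S = 50): V_0 = e^(−0.02)·[0.3146·20.0000 + 0.6854·0.0000] = 6.1669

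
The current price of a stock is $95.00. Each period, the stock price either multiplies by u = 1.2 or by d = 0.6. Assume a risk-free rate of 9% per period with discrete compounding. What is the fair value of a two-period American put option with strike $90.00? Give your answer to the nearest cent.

Risk-neutral probability p = (1 + 0.09 − 0.6)/(1.2 − 0.6) = 0.4900/0.6000 = 0.8167
Terminal stock prices: S_uu = 136.8, S_ud = 68.4, S_dd = 34.2
Terminal payoffs (K − S): max(-46.8, 0) = 0, max(21.6, 0) = 21.6, max(55.8, 0) = 55.8
Node u (S = 114): continuation = 1/1.09·[0.8167·0.0000 + 0.1833·21.6000] = 3.6330; exercise value = 0.0000 ≤ continuation, so V_u = 3.6330
Node d (S = 57): continuation = 1/1.09·[0.8167·21.6000 + 0.1833·55.8000] = 25.5688; exercise value = 33.0000 > continuation, so V_d = 33.0000 (exercise)
Node 0 (S = 95): continuation = 1/1.09·[0.8167·3.6330 + 0.1833·33.0000] = 8.2725; exercise value = 0.0000 ≤ continuation, so V_0 = 8.2725

$8.27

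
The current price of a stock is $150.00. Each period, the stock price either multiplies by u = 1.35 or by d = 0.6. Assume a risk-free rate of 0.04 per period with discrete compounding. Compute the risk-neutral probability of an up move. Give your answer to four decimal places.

p = 0.5867

Risk-neutral probability p = (1 + 0.04 − 0.6)/(1.35 − 0.6) = 0.4400/0.7500 = 0.5867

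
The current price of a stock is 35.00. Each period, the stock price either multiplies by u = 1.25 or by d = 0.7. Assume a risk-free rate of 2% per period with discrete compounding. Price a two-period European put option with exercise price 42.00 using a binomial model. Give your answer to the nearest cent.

9.50

Risk-neutral probability p = (1 + 0.02 − 0.7)/(1.25 − 0.7) = 0.3200/0.5500 = 0.5818
Terminal stock prices: S_uu = 54.69, S_ud = 30.62, S_dd = 17.15
Terminal payoffs (K − S): max(-12.69, 0) = 0, max(11.38, 0) = 11.38, max(24.85, 0) = 24.85
Node u (S = 43.75): V_u = 1/1.02·[0.5818·0.0000 + 0.4182·11.3750] = 4.6635
Node d (S = 24.5): V_d = 1/1.02·[0.5818·11.3750 + 0.4182·24.8500] = 16.6765
Node 0 (S = 35): V_0 = 1/1.02·[0.5818·4.6635 + 0.4182·16.6765] = 9.4972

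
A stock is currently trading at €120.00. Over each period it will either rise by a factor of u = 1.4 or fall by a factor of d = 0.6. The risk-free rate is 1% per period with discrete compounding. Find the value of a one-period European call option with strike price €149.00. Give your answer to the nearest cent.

Risk-neutral probability p = (1 + 0.01 − 0.6)/(1.4 − 0.6) = 0.4100/0.8000 = 0.5125
Terminal stock prices: S_u = 168, S_d = 72
Terminal payoffs (S − K): max(19, 0) = 19, max(-77, 0) = 0
Node 0 (S = 120): V_0 = 1/1.01·[0.5125·19.0000 + 0.4875·0.0000] = 9.6411

€9.64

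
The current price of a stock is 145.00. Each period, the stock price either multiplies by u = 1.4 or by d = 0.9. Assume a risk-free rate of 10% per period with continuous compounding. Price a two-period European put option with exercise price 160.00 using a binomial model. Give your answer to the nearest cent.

12.11

Risk-neutral probability p = (e^0.1 − 0.9)/(1.4 − 0.9) = 0.2052/0.5000 = 0.4103
Terminal stock prices: S_uu = 284.2, S_ud = 182.7, S_dd = 117.5
Terminal payoffs (K − S): max(-124.2, 0) = 0, max(-22.7, 0) = 0, max(42.55, 0) = 42.55
Node u (S = 203): V_u = e^(−0.1)·[0.4103·0.0000 + 0.5897·0.0000] = 0.0000
Node d (S = 130.5): V_d = e^(−0.1)·[0.4103·0.0000 + 0.5897·42.5500] = 22.7023
Node 0 (S = 145): V_0 = e^(−0.1)·[0.4103·0.0000 + 0.5897·22.7023] = 12.1127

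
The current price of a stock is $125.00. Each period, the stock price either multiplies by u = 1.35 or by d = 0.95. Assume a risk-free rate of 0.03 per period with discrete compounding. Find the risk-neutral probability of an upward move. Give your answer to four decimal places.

Risk-neutral probability p = (1 + 0.03 − 0.95)/(1.35 − 0.95) = 0.0800/0.4000 = 0.2000

p = 0.2000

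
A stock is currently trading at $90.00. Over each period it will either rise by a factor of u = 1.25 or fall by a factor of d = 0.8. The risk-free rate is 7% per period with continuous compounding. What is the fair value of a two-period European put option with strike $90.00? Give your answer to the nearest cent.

Risk-neutral probability p = (e^0.07 − 0.8)/(1.25 − 0.8) = 0.2725/0.4500 = 0.6056
Terminal stock prices: S_uu = 140.6, S_ud = 90, S_dd = 57.6
Terminal payoffs (K − S): max(-50.62, 0) = 0, max(0, 0) = 0, max(32.4, 0) = 32.4
Node u (S = 112.5): V_u = e^(−0.07)·[0.6056·0.0000 + 0.3944·0.0000] = 0.0000
Node d (S = 72): V_d = e^(−0.07)·[0.6056·0.0000 + 0.3944·32.4000] = 11.9154
Node 0 (S = 90): V_0 = e^(−0.07)·[0.6056·0.0000 + 0.3944·11.9154] = 4.3820

$4.38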